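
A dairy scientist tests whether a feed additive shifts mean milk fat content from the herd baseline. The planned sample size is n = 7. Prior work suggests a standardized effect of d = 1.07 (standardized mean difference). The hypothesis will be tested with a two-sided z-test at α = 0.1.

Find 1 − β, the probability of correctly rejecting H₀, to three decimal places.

Power ≈ 0.882

Noncentrality parameter: δ = d·√n = 1.07 × √7 = 2.8310
Two-sided α = 0.1 → critical value z_{0.05} = 1.645.
Power = Φ(δ − 1.645) + Φ(−δ − 1.645) = Φ(1.186) + Φ(-4.476) = 0.8822 + 0.0000 = 0.8822.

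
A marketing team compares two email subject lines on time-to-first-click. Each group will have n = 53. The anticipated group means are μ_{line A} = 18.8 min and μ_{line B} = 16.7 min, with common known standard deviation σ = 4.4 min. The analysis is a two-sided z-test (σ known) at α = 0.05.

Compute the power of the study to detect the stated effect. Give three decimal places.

Power ≈ 0.690

Standardized effect: d = |μ_{line A} − μ_{line B}| / σ = |18.8 − 16.7| / 4.4 = 0.4773
Noncentrality parameter: δ = d·√(n/2) = 0.4773 × √(53/2) = 2.4569
Two-sided α = 0.05 → critical value z_{0.025} = 1.960.
Power = Φ(δ − 1.960) + Φ(−δ − 1.960) = Φ(0.497) + Φ(-4.417) = 0.6904 + 0.0000 = 0.6904.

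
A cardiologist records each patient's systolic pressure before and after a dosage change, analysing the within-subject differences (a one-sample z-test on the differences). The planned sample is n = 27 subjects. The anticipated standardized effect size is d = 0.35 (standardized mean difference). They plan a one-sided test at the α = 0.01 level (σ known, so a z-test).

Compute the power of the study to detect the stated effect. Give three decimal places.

Power ≈ 0.306

Noncentrality parameter: δ = d·√n = 0.35 × √27 = 1.8187
One-sided α = 0.01 → critical value z_{0.01} = 2.326.
Power = P(Z > 2.326 − δ) = Φ(-0.508) = 0.3058.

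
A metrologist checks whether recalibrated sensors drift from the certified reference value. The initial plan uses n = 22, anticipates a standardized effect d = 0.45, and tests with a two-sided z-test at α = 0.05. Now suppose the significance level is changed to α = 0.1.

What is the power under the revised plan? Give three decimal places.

Power ≈ 0.679

δ = d·√n = 0.45 × √22 = 2.1107 (unchanged). New critical value: z_{0.05} = 1.645.
Revised power = Φ(δ − 1.645) + Φ(−δ − 1.645) = Φ(0.466) + Φ(-3.756) = 0.6793 + 0.0001 = 0.6794.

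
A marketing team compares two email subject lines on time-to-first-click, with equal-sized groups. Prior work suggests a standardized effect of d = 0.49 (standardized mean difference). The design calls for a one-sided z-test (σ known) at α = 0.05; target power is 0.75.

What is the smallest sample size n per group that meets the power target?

n = 45 per group

Set Φ(δ − 1.645) = 0.75; then δ − 1.645 = Φ⁻¹(0.75) = 0.674, giving δ = 2.319.
δ = d·√(n/2) ⇒ n = 2(δ/d)² = 2 × (2.319 / 0.49)² = 44.81.
Rounding up, n = 45 per group.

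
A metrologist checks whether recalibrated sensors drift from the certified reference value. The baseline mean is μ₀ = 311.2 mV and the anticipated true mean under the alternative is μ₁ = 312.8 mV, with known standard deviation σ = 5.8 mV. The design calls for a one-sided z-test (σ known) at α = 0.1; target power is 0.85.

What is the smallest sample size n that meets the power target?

n = 71

Standardized effect: d = |μ₁ − μ₀| / σ = |312.8 − 311.2| / 5.8 = 0.2759
For power 0.85 need Φ(δ − z_{0.1}) = 0.85, so δ = z_{0.1} + z_{0.15} = 1.282 + 1.036 = 2.318.
δ = d·√n ⇒ n = (δ/d)² = (2.318 / 0.2759)² = 70.61.
Round up to the next whole unit.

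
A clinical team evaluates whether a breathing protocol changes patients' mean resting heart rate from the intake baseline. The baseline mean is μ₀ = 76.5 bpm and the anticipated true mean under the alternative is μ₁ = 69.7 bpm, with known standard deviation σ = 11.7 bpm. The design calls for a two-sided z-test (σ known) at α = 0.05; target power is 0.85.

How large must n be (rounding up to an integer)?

Standardized effect: d = |μ₁ − μ₀| / σ = |69.7 − 76.5| / 11.7 = 0.5812
Set Φ(δ − 1.960) = 0.85; then δ − 1.960 = Φ⁻¹(0.85) = 1.036, giving δ = 2.996.
(Ignoring the negligible lower-tail rejection probability gives the usual closed-form inversion.)
δ = d·√n ⇒ n = (δ/d)² = (2.996 / 0.5812)² = 26.58.
Round up to the next whole unit.

n = 27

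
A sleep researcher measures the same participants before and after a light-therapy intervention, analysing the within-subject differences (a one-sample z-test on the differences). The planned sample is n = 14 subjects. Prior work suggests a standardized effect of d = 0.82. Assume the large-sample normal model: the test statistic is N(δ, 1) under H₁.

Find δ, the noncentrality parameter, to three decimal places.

The noncentrality parameter scales effect size by the design's sample-size factor: δ = d·√n = 0.82 × √14 = 3.0682

δ ≈ 3.068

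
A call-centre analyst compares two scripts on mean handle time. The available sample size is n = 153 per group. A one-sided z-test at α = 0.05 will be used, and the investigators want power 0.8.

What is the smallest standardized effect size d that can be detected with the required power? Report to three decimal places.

Required noncentrality: δ = z_{0.05} + z_{0.20} = 1.645 + 0.842 = 2.486.
δ = d·√(n/2) ⇒ d = δ/√(n/2) = 2.486/√(153/2) = 0.2843.

d ≈ 0.284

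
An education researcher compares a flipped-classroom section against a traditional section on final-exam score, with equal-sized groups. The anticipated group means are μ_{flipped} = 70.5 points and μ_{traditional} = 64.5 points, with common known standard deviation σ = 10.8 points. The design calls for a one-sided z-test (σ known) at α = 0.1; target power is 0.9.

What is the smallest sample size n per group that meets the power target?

Standardized effect: d = |μ_{flipped} − μ_{traditional}| / σ = |70.5 − 64.5| / 10.8 = 0.5556
Set Φ(δ − 1.282) = 0.9; then δ − 1.282 = Φ⁻¹(0.9) = 1.282, giving δ = 2.563.
δ = d·√(n/2) ⇒ n = 2(δ/d)² = 2 × (2.563 / 0.5556)² = 42.57.
Rounding up, n = 43 per group.

n = 43 per group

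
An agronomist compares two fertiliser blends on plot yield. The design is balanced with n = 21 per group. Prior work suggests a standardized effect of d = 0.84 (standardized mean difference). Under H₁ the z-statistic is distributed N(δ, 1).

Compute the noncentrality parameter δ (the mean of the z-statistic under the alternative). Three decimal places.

δ ≈ 2.722

The noncentrality parameter scales effect size by the design's sample-size factor: δ = d·√(n/2) = 0.84 × √(21/2) = 2.7219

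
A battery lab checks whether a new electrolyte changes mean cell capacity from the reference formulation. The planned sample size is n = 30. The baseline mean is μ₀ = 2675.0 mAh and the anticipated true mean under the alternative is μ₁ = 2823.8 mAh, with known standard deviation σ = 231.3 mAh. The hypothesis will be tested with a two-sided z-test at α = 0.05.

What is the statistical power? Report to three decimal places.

Standardized effect: d = |μ₁ − μ₀| / σ = |2823.8 − 2675.0| / 231.3 = 0.6433
Noncentrality parameter: δ = d·√n = 0.6433 × √30 = 3.5236
Critical value for a two-sided test at α = 0.05: z_{α/2} = 1.960.
Power = Φ(δ − 1.960) + Φ(−δ − 1.960) = Φ(1.564) + Φ(-5.484) = 0.9410 + 0.0000 = 0.9410.

Power ≈ 0.941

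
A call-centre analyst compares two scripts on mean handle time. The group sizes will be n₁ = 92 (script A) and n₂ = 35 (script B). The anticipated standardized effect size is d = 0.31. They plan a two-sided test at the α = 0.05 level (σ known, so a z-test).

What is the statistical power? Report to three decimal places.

Noncentrality parameter: δ = d / √(1/n₁ + 1/n₂) = 0.31 / √(1/92 + 1/35) = 1.5609
Two-sided α = 0.05 → critical value z_{0.025} = 1.960.
Power = Φ(δ − 1.960) + Φ(−δ − 1.960) = Φ(-0.399) + Φ(-3.521) = 0.3449 + 0.0002 = 0.3452.

Power ≈ 0.345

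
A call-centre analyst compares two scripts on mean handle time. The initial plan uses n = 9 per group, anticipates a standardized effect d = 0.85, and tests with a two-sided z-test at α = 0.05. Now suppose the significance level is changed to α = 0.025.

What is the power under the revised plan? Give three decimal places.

δ = d·√(n/2) = 0.85 × √(9/2) = 1.8031 (unchanged). New critical value: z_{0.0125} = 2.241.
Revised power = Φ(δ − 2.241) + Φ(−δ − 2.241) = Φ(-0.438) + Φ(-4.045) = 0.3306 + 0.0000 = 0.3306.

Power ≈ 0.331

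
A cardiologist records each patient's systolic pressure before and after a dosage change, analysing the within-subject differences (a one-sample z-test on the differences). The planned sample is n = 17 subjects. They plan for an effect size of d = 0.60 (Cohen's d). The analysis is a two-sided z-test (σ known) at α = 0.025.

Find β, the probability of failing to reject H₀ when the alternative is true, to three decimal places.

Noncentrality parameter: λ = d·√n = 0.60 × √17 = 2.4739
Critical value for a two-sided test at α = 0.025: z_{α/2} = 2.241.
Power = Φ(λ − 2.241) + Φ(−λ − 2.241) = Φ(0.232) + Φ(-4.715) = 0.5919 + 0.0000 = 0.5919.
Type II error: β = 1 − power = 1 − 0.5919 = 0.4081.

β ≈ 0.408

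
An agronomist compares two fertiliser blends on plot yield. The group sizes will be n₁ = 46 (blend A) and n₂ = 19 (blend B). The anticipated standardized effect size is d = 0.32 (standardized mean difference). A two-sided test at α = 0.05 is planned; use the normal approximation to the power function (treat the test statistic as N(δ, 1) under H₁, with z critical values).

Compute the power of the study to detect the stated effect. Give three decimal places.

Noncentrality parameter: δ = d / √(1/n₁ + 1/n₂) = 0.32 / √(1/46 + 1/19) = 1.1734
Two-sided α = 0.05 → critical value z_{0.025} = 1.960.
Power = Φ(δ − 1.960) + Φ(−δ − 1.960) = Φ(-0.787) + Φ(-3.133) = 0.2158 + 0.0009 = 0.2166.

Power ≈ 0.217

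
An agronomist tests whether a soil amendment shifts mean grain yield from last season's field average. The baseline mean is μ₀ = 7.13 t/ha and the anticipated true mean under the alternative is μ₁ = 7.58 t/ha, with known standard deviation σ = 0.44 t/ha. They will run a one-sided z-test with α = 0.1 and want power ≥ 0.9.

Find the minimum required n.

n = 7

Standardized effect: d = |μ₁ − μ₀| / σ = |7.58 − 7.13| / 0.44 = 1.0227
Set Φ(δ − 1.282) = 0.9; then δ − 1.282 = Φ⁻¹(0.9) = 1.282, giving δ = 2.563.
δ = d·√n ⇒ n = (δ/d)² = (2.563 / 1.0227)² = 6.28.
Round up to the next whole unit.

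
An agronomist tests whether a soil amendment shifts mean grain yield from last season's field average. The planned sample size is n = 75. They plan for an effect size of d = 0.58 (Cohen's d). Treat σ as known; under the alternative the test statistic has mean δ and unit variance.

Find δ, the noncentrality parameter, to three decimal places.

δ ≈ 5.023

The noncentrality parameter scales effect size by the design's sample-size factor: δ = d·√n = 0.58 × √75 = 5.0229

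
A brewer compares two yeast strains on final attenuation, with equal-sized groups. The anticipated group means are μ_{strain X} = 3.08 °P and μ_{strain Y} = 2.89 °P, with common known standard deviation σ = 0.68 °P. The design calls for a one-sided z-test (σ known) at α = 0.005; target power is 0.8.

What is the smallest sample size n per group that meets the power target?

n = 300 per group

Standardized effect: d = |μ_{strain X} − μ_{strain Y}| / σ = |3.08 − 2.89| / 0.68 = 0.2794
Set Φ(δ − 2.576) = 0.8; then δ − 2.576 = Φ⁻¹(0.8) = 0.842, giving δ = 3.417.
δ = d·√(n/2) ⇒ n = 2(δ/d)² = 2 × (3.417 / 0.2794)² = 299.19.
Rounding up, n = 300 per group.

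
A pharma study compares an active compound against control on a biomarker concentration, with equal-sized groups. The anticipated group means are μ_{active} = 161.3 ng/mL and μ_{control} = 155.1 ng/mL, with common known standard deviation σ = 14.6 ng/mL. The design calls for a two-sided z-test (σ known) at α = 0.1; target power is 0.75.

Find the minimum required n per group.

Standardized effect: d = |μ_{active} − μ_{control}| / σ = |161.3 − 155.1| / 14.6 = 0.4247
Set Φ(δ − 1.645) = 0.75; then δ − 1.645 = Φ⁻¹(0.75) = 0.674, giving δ = 2.319.
(For δ > 0 the lower-tail rejection region contributes negligibly to power, so the one-term inversion is standard.)
δ = d·√(n/2) ⇒ n = 2(δ/d)² = 2 × (2.319 / 0.4247)² = 59.66.
Round up to the next whole unit.

n = 60 per group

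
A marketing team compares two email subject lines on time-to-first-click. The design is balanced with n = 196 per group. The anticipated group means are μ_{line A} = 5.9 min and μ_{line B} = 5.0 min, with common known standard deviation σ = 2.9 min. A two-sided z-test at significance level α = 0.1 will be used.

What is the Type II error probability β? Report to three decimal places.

β ≈ 0.077

Standardized effect: d = |μ_{line A} − μ_{line B}| / σ = |5.9 − 5.0| / 2.9 = 0.3103
Noncentrality parameter: δ = d·√(n/2) = 0.3103 × √(196/2) = 3.0723
Two-sided α = 0.1 → critical value z_{0.05} = 1.645.
Power = Φ(δ − 1.645) + Φ(−δ − 1.645) = Φ(1.427) + Φ(-4.717) = 0.9233 + 0.0000 = 0.9233.
Type II error: β = 1 − power = 1 − 0.9233 = 0.0767.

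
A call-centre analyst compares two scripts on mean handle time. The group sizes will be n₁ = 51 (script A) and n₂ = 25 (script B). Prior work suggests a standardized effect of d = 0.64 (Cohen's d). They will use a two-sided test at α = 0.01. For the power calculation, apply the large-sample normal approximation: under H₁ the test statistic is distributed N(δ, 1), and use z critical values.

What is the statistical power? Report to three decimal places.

Power ≈ 0.518

Noncentrality parameter: δ = d / √(1/n₁ + 1/n₂) = 0.64 / √(1/51 + 1/25) = 2.6214
Critical value for a two-sided test at α = 0.01: z_{α/2} = 2.576.
Power = Φ(δ − 2.576) + Φ(−δ − 2.576) = Φ(0.046) + Φ(-5.197) = 0.5182 + 0.0000 = 0.5182.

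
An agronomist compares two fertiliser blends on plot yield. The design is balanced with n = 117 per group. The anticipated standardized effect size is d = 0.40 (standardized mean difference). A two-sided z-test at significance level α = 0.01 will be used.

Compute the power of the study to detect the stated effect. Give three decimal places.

Noncentrality parameter: δ = d·√(n/2) = 0.40 × √(117/2) = 3.0594
Critical value for a two-sided test at α = 0.01: z_{α/2} = 2.576.
Power = Φ(δ − 2.576) + Φ(−δ − 2.576) = Φ(0.484) + Φ(-5.635) = 0.6857 + 0.0000 = 0.6857.

Power ≈ 0.686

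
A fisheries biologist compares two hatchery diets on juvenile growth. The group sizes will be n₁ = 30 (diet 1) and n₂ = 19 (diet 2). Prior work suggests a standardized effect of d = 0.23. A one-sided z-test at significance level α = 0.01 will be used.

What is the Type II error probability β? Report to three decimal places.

Noncentrality parameter: δ = d / √(1/n₁ + 1/n₂) = 0.23 / √(1/30 + 1/19) = 0.7845
One-sided α = 0.01 → critical value z_{0.01} = 2.326.
Power = P(Z > 2.326 − δ) = Φ(-1.542) = 0.0615.
Type II error: β = 1 − power = 1 − 0.0615 = 0.9385.

β ≈ 0.938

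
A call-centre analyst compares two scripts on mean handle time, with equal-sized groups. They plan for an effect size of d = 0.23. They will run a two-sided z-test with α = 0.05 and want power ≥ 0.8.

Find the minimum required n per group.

n = 297 per group

For power 0.8 need Φ(δ − z_{0.025}) = 0.8, so δ = z_{0.025} + z_{0.20} = 1.960 + 0.842 = 2.802.
(Ignoring the negligible lower-tail rejection probability gives the usual closed-form inversion.)
δ = d·√(n/2) ⇒ n = 2(δ/d)² = 2 × (2.802 / 0.23)² = 296.74.
Rounding up, n = 297 per group.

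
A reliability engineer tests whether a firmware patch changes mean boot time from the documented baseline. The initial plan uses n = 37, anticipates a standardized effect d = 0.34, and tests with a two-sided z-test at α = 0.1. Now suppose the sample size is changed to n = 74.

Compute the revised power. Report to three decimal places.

Power ≈ 0.900

With n = 74: δ = d·√n = 0.34 × √74 = 2.9248. Critical value z_{0.05} = 1.645.
Revised power = Φ(δ − 1.645) + Φ(−δ − 1.645) = Φ(1.280) + Φ(-4.570) = 0.8997 + 0.0000 = 0.8997.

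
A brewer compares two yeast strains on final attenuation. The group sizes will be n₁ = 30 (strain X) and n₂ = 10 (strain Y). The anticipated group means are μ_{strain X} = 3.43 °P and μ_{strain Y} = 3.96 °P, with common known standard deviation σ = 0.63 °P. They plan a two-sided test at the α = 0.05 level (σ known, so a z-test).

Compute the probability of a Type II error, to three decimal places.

β ≈ 0.365

Standardized effect: d = |μ_{strain X} − μ_{strain Y}| / σ = |3.43 − 3.96| / 0.63 = 0.8413
Noncentrality parameter: δ = d / √(1/n₁ + 1/n₂) = 0.8413 / √(1/30 + 1/10) = 2.3039
Two-sided α = 0.05 → critical value z_{0.025} = 1.960.
Power = Φ(δ − 1.960) + Φ(−δ − 1.960) = Φ(0.344) + Φ(-4.264) = 0.6346 + 0.0000 = 0.6346.
Type II error: β = 1 − power = 1 − 0.6346 = 0.3654.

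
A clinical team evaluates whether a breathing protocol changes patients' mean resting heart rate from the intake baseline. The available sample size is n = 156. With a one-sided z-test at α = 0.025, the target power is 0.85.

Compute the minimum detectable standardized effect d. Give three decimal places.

d ≈ 0.240

Need Φ(δ − 1.960) = 0.85, so δ = 1.960 + 1.036 = 2.996.
δ = d·√n ⇒ d = δ/√n = 2.996/√156 = 0.2399.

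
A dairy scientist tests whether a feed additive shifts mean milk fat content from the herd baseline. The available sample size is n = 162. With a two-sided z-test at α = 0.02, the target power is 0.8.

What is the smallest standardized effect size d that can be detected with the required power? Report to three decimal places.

Required noncentrality: δ = z_{0.01} + z_{0.20} = 2.326 + 0.842 = 3.168.
(The second rejection-region term Φ(−δ − z_{α/2}) is negligible and dropped.)
δ = d·√n ⇒ d = δ/√n = 3.168/√162 = 0.2489.

d ≈ 0.249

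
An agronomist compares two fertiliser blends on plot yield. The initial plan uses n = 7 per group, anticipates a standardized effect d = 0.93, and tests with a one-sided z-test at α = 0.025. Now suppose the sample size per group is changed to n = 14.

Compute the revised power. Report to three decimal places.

With n = 14 per group: δ = d·√(n/2) = 0.93 × √(14/2) = 2.4605. Critical value z_{0.025} = 1.960.
Revised power = Φ(δ − 1.960) = Φ(0.501) = 0.6917.

Power ≈ 0.692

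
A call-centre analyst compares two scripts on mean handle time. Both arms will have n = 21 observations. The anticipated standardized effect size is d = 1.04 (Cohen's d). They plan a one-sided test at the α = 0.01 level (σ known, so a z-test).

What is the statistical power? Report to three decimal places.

Noncentrality parameter: λ = d·√(n/2) = 1.04 × √(21/2) = 3.3700
One-sided α = 0.01 → critical value z_{0.01} = 2.326.
Power = Φ(λ − 2.326) = Φ(1.044) = 0.8517.

Power ≈ 0.852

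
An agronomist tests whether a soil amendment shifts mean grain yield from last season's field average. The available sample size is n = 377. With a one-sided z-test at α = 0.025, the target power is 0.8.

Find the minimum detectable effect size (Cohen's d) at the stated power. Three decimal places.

Need Φ(δ − 1.960) = 0.8, so δ = 1.960 + 0.842 = 2.802.
δ = d·√n ⇒ d = δ/√n = 2.802/√377 = 0.1443.

d ≈ 0.144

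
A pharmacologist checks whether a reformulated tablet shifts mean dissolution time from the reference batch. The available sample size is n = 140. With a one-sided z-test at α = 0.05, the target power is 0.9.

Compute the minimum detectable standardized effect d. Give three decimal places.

d ≈ 0.247

Required noncentrality: δ = z_{0.05} + z_{0.10} = 1.645 + 1.282 = 2.926.
δ = d·√n ⇒ d = δ/√n = 2.926/√140 = 0.2473.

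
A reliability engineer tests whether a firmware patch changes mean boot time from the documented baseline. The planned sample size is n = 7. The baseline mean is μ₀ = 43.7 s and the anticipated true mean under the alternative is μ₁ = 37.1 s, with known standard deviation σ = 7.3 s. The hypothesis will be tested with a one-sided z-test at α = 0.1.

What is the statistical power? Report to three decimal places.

Power ≈ 0.867

Standardized effect: d = |μ₁ − μ₀| / σ = |37.1 − 43.7| / 7.3 = 0.9041
Noncentrality parameter: λ = d·√n = 0.9041 × √7 = 2.3920
One-sided α = 0.1 → critical value z_{0.1} = 1.282.
Power = Φ(λ − 1.282) = Φ(1.110) = 0.8666.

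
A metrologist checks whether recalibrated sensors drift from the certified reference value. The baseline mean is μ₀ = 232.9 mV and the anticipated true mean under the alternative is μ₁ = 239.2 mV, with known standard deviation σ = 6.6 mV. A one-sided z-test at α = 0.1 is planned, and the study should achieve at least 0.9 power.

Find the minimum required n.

n = 8

Standardized effect: d = |μ₁ − μ₀| / σ = |239.2 − 232.9| / 6.6 = 0.9545
Set Φ(δ − 1.282) = 0.9; then δ − 1.282 = Φ⁻¹(0.9) = 1.282, giving δ = 2.563.
δ = d·√n ⇒ n = (δ/d)² = (2.563 / 0.9545)² = 7.21.
Round up to the next whole unit.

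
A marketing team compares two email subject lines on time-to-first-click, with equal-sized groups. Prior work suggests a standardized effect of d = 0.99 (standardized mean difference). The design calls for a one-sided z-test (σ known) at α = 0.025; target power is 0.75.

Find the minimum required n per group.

n = 15 per group

Set Φ(δ − 1.960) = 0.75; then δ − 1.960 = Φ⁻¹(0.75) = 0.674, giving δ = 2.634.
δ = d·√(n/2) ⇒ n = 2(δ/d)² = 2 × (2.634 / 0.99)² = 14.16.
Round up to the next whole unit.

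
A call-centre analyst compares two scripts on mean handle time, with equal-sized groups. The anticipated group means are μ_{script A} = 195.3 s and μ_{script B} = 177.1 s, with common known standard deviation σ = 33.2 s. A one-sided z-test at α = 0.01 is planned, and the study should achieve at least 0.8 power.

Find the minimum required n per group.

Standardized effect: d = |μ_{script A} − μ_{script B}| / σ = |195.3 − 177.1| / 33.2 = 0.5482
For power 0.8 need Φ(δ − z_{0.01}) = 0.8, so δ = z_{0.01} + z_{0.20} = 2.326 + 0.842 = 3.168.
δ = d·√(n/2) ⇒ n = 2(δ/d)² = 2 × (3.168 / 0.5482)² = 66.79.
Rounding up, n = 67 per group.

n = 67 per group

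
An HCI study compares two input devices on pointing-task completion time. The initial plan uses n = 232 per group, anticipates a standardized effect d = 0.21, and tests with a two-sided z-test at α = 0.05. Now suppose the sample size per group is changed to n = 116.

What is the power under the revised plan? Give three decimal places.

Power ≈ 0.359

With n = 116 per group: δ = d·√(n/2) = 0.21 × √(116/2) = 1.5993. Critical value z_{0.025} = 1.960.
Revised power = Φ(δ − 1.960) + Φ(−δ − 1.960) = Φ(-0.361) + Φ(-3.559) = 0.3592 + 0.0002 = 0.3594.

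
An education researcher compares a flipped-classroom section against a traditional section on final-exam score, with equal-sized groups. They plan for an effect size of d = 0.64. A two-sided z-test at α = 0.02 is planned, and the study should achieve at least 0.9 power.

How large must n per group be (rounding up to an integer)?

n = 64 per group

For power 0.9 need Φ(δ − z_{0.01}) = 0.9, so δ = z_{0.01} + z_{0.10} = 2.326 + 1.282 = 3.608.
(The Φ(−δ − z_{α/2}) term is vanishingly small for δ > 0 and is dropped in the standard sample-size formula.)
δ = d·√(n/2) ⇒ n = 2(δ/d)² = 2 × (3.608 / 0.64)² = 63.56.
Rounding up, n = 64 per group.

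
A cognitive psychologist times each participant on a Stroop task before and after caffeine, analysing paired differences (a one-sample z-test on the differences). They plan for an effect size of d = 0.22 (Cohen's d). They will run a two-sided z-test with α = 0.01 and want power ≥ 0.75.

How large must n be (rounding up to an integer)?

n = 219

For power 0.75 need Φ(δ − z_{0.005}) = 0.75, so δ = z_{0.005} + z_{0.25} = 2.576 + 0.674 = 3.250.
(For δ > 0 the lower-tail rejection region contributes negligibly to power, so the one-term inversion is standard.)
δ = d·√n ⇒ n = (δ/d)² = (3.250 / 0.22)² = 218.28.
Round up to the next whole unit.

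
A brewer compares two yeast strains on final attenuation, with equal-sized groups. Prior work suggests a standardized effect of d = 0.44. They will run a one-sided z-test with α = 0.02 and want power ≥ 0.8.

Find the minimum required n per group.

For power 0.8 need Φ(δ − z_{0.02}) = 0.8, so δ = z_{0.02} + z_{0.20} = 2.054 + 0.842 = 2.895.
δ = d·√(n/2) ⇒ n = 2(δ/d)² = 2 × (2.895 / 0.44)² = 86.60.
Rounding up, n = 87 per group.

n = 87 per group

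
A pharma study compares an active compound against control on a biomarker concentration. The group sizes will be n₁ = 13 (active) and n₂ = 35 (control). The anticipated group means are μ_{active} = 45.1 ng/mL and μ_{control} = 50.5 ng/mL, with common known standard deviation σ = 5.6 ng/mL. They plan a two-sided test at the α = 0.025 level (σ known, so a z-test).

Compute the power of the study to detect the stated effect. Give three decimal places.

Power ≈ 0.767

Standardized effect: d = |μ_{active} − μ_{control}| / σ = |45.1 − 50.5| / 5.6 = 0.9643
Noncentrality parameter: δ = d / √(1/n₁ + 1/n₂) = 0.9643 / √(1/13 + 1/35) = 2.9689
Critical value for a two-sided test at α = 0.025: z_{α/2} = 2.241.
Power = Φ(δ − 2.241) + Φ(−δ − 2.241) = Φ(0.727) + Φ(-5.210) = 0.7665 + 0.0000 = 0.7665.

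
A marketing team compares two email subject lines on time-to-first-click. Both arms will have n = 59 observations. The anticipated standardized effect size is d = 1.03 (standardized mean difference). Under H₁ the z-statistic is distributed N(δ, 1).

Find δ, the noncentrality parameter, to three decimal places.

δ = d·√(n/2) = 1.03 × √(59/2) = 5.5943

δ ≈ 5.594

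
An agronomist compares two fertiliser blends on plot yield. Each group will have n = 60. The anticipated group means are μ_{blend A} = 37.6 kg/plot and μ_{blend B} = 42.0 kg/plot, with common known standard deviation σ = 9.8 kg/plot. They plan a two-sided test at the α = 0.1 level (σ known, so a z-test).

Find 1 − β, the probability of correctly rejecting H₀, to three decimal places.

Standardized effect: d = |μ_{blend A} − μ_{blend B}| / σ = |37.6 − 42.0| / 9.8 = 0.4490
Noncentrality parameter: λ = d·√(n/2) = 0.4490 × √(60/2) = 2.4592
Two-sided α = 0.1 → critical value z_{0.05} = 1.645.
Power = Φ(λ − 1.645) + Φ(−λ − 1.645) = Φ(0.814) + Φ(-4.104) = 0.7923 + 0.0000 = 0.7923.

Power ≈ 0.792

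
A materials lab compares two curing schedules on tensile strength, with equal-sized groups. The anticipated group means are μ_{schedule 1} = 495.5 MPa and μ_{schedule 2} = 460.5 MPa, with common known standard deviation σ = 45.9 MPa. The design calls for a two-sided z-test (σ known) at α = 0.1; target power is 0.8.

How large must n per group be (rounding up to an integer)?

Standardized effect: d = |μ_{schedule 1} − μ_{schedule 2}| / σ = |495.5 − 460.5| / 45.9 = 0.7625
Set Φ(δ − 1.645) = 0.8; then δ − 1.645 = Φ⁻¹(0.8) = 0.842, giving δ = 2.486.
(For δ > 0 the lower-tail rejection region contributes negligibly to power, so the one-term inversion is standard.)
δ = d·√(n/2) ⇒ n = 2(δ/d)² = 2 × (2.486 / 0.7625)² = 21.27.
Rounding up, n = 22 per group.

n = 22 per group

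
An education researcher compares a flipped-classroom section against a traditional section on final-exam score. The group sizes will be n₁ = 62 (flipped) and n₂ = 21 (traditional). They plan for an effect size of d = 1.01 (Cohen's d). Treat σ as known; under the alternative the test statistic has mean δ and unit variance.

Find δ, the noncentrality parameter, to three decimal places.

δ ≈ 4.000

The noncentrality parameter scales effect size by the design's sample-size factor: δ = d / √(1/n₁ + 1/n₂) = 1.01 / √(1/62 + 1/21) = 4.0003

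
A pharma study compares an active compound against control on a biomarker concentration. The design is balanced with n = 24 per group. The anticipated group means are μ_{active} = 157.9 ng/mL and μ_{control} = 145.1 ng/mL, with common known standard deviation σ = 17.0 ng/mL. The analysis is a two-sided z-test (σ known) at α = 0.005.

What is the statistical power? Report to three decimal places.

Standardized effect: d = |μ_{active} − μ_{control}| / σ = |157.9 − 145.1| / 17.0 = 0.7529
Noncentrality parameter: δ = d·√(n/2) = 0.7529 × √(24/2) = 2.6083
Two-sided α = 0.005 → critical value z_{0.0025} = 2.807.
Power = Φ(δ − 2.807) + Φ(−δ − 2.807) = Φ(-0.199) + Φ(-5.415) = 0.4212 + 0.0000 = 0.4212.

Power ≈ 0.421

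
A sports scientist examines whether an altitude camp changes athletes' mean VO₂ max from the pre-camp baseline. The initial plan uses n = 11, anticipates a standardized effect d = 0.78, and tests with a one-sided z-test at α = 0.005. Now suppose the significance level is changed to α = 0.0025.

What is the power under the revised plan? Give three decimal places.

Power ≈ 0.413

δ = d·√n = 0.78 × √11 = 2.5870 (unchanged). New critical value: z_{0.0025} = 2.807.
Revised power = P(Z > 2.807 − δ) = Φ(-0.220) = 0.4129.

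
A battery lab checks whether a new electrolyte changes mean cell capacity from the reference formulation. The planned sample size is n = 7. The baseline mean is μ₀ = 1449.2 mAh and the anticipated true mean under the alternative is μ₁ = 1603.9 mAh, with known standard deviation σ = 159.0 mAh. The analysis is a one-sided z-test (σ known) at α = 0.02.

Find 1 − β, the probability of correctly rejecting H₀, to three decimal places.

Power ≈ 0.699

Standardized effect: d = |μ₁ − μ₀| / σ = |1603.9 − 1449.2| / 159.0 = 0.9730
Noncentrality parameter: δ = d·√n = 0.9730 × √7 = 2.5742
Critical value for a one-sided test at α = 0.02: z_α = 2.054.
Power = Φ(δ − 2.054) = Φ(0.520) = 0.6986.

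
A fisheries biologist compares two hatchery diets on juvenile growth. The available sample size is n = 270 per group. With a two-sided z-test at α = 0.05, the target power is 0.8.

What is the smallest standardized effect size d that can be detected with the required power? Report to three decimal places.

d ≈ 0.241

Required noncentrality: δ = z_{0.025} + z_{0.20} = 1.960 + 0.842 = 2.802.
(Lower-tail contribution to power is negligible for δ > 0.)
δ = d·√(n/2) ⇒ d = δ/√(n/2) = 2.802/√(270/2) = 0.2411.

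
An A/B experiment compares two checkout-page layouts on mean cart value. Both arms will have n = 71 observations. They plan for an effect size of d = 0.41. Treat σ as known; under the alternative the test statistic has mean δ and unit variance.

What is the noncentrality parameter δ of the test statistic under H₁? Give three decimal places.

δ ≈ 2.443

The noncentrality parameter scales effect size by the design's sample-size factor: δ = d·√(n/2) = 0.41 × √(71/2) = 2.4429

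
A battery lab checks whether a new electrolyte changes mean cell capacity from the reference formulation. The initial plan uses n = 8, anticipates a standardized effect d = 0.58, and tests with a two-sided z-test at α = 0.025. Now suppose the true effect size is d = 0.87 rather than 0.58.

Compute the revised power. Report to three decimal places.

Power ≈ 0.587

With d = 0.87: δ = d·√n = 0.87 × √8 = 2.4607. Critical value z_{0.0125} = 2.241.
Revised power = Φ(δ − 2.241) + Φ(−δ − 2.241) = Φ(0.219) + Φ(-4.702) = 0.5868 + 0.0000 = 0.5868.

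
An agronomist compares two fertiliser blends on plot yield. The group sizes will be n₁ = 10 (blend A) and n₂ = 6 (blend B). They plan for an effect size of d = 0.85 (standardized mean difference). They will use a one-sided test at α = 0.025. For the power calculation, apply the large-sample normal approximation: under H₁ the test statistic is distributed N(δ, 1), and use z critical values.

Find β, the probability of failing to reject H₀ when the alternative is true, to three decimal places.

Noncentrality parameter: δ = d / √(1/n₁ + 1/n₂) = 0.85 / √(1/10 + 1/6) = 1.6460
Critical value for a one-sided test at α = 0.025: z_α = 1.960.
Power = P(Z > 1.960 − δ) = Φ(-0.314) = 0.3768.
Type II error: β = 1 − power = 1 − 0.3768 = 0.6232.

β ≈ 0.623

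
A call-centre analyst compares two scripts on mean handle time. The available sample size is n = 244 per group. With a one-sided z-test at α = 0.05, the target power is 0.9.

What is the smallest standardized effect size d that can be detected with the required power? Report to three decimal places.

d ≈ 0.265

Required noncentrality: δ = z_{0.05} + z_{0.10} = 1.645 + 1.282 = 2.926.
δ = d·√(n/2) ⇒ d = δ/√(n/2) = 2.926/√(244/2) = 0.2649.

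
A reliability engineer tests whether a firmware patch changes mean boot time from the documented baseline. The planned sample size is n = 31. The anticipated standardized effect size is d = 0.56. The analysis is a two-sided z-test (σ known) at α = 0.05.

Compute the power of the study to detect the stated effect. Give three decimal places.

Power ≈ 0.877

Noncentrality parameter: δ = d·√n = 0.56 × √31 = 3.1179
Critical value for a two-sided test at α = 0.05: z_{α/2} = 1.960.
Power = Φ(δ − 1.960) + Φ(−δ − 1.960) = Φ(1.158) + Φ(-5.078) = 0.8766 + 0.0000 = 0.8766.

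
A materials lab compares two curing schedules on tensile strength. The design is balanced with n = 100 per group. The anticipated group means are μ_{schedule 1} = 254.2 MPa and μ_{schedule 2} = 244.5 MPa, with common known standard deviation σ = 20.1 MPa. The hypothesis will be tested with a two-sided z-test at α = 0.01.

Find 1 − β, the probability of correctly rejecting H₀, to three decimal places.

Standardized effect: d = |μ_{schedule 1} − μ_{schedule 2}| / σ = |254.2 − 244.5| / 20.1 = 0.4826
Noncentrality parameter: λ = d·√(n/2) = 0.4826 × √(100/2) = 3.4124
Critical value for a two-sided test at α = 0.01: z_{α/2} = 2.576.
Power = Φ(λ − 2.576) + Φ(−λ − 2.576) = Φ(0.837) + Φ(-5.988) = 0.7986 + 0.0000 = 0.7986.

Power ≈ 0.799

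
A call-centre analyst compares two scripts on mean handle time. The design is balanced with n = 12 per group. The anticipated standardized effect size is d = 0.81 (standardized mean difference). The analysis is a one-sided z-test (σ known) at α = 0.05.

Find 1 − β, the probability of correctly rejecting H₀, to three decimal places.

Noncentrality parameter: δ = d·√(n/2) = 0.81 × √(12/2) = 1.9841
Critical value for a one-sided test at α = 0.05: z_α = 1.645.
Power = P(Z > 1.645 − δ) = Φ(0.339) = 0.6328.

Power ≈ 0.633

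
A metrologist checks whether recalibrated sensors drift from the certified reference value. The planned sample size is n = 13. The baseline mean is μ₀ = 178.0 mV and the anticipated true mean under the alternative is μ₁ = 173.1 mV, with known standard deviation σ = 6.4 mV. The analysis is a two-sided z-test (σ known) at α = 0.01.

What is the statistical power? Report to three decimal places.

Standardized effect: d = |μ₁ − μ₀| / σ = |173.1 − 178.0| / 6.4 = 0.7656
Noncentrality parameter: δ = d·√n = 0.7656 × √13 = 2.7605
Critical value for a two-sided test at α = 0.01: z_{α/2} = 2.576.
Power = Φ(δ − 2.576) + Φ(−δ − 2.576) = Φ(0.185) + Φ(-5.336) = 0.5733 + 0.0000 = 0.5733.

Power ≈ 0.573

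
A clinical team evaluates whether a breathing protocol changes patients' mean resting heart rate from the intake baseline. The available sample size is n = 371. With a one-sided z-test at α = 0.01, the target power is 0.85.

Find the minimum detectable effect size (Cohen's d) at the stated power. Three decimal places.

d ≈ 0.175

Required noncentrality: δ = z_{0.01} + z_{0.15} = 2.326 + 1.036 = 3.363.
δ = d·√n ⇒ d = δ/√n = 3.363/√371 = 0.1746.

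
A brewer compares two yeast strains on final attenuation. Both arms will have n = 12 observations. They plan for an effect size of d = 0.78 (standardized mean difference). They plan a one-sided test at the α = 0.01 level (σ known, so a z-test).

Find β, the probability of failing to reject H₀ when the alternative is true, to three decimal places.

Noncentrality parameter: δ = d·√(n/2) = 0.78 × √(12/2) = 1.9106
One-sided α = 0.01 → critical value z_{0.01} = 2.326.
Power = P(Z > 2.326 − δ) = Φ(-0.416) = 0.3388.
Type II error: β = 1 − power = 1 − 0.3388 = 0.6612.

β ≈ 0.661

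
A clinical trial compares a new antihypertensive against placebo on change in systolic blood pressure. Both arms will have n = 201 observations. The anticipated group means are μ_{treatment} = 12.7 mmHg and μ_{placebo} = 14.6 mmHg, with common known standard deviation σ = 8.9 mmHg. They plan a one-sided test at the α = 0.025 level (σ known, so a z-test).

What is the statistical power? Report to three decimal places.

Standardized effect: d = |μ_{treatment} − μ_{placebo}| / σ = |12.7 − 14.6| / 8.9 = 0.2135
Noncentrality parameter: δ = d·√(n/2) = 0.2135 × √(201/2) = 2.1402
One-sided α = 0.025 → critical value z_{0.025} = 1.960.
Power = Φ(δ − 1.960) = Φ(0.180) = 0.5715.

Power ≈ 0.572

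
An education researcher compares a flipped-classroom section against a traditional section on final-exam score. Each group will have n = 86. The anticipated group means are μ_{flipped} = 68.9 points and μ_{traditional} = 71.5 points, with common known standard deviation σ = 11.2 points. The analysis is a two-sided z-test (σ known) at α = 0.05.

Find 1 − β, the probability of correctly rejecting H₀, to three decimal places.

Power ≈ 0.331

Standardized effect: d = |μ_{flipped} − μ_{traditional}| / σ = |68.9 − 71.5| / 11.2 = 0.2321
Noncentrality parameter: δ = d·√(n/2) = 0.2321 × √(86/2) = 1.5223
Two-sided α = 0.05 → critical value z_{0.025} = 1.960.
Power = Φ(δ − 1.960) + Φ(−δ − 1.960) = Φ(-0.438) + Φ(-3.482) = 0.3308 + 0.0002 = 0.3310.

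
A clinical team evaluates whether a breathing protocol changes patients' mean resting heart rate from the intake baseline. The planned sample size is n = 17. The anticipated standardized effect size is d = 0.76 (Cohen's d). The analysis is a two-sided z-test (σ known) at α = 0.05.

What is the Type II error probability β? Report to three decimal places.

Noncentrality parameter: λ = d·√n = 0.76 × √17 = 3.1336
Two-sided α = 0.05 → critical value z_{0.025} = 1.960.
Power = Φ(λ − 1.960) + Φ(−λ − 1.960) = Φ(1.174) + Φ(-5.094) = 0.8797 + 0.0000 = 0.8797.
Type II error: β = 1 − power = 1 − 0.8797 = 0.1203.

β ≈ 0.120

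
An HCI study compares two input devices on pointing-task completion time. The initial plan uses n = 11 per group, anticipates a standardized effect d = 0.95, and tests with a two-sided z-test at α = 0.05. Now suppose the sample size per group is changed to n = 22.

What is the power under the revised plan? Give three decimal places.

Power ≈ 0.883

With n = 22 per group: δ = d·√(n/2) = 0.95 × √(22/2) = 3.1508. Critical value z_{0.025} = 1.960.
Revised power = Φ(δ − 1.960) + Φ(−δ − 1.960) = Φ(1.191) + Φ(-5.111) = 0.8831 + 0.0000 = 0.8831.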